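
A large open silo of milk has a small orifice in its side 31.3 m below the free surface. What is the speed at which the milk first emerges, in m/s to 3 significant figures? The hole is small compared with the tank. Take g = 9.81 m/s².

With the surface at rest and both surface and jet at atmospheric pressure, Bernoulli gives ρg h = ½ρv², so v = √(2gh) = √(2·9.81·31.3) = 24.8 m/s.

v ≈ 24.8 m/s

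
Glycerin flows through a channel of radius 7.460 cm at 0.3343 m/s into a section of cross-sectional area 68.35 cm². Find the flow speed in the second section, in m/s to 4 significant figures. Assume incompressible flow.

v₂ ≈ 0.8551 m/s

The volume flow rate is constant, so v₂ = (A₁/A₂)v₁ = (174.8/68.35)·0.3343 = 0.8551 m/s.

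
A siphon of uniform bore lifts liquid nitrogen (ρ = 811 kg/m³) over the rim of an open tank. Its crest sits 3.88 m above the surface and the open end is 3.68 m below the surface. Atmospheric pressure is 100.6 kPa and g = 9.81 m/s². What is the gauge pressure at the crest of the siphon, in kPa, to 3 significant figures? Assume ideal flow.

P_gauge ≈ -60.1 kPa

From the surface to the outlet (both open to atmosphere, surface at rest): v = √(2g·h_out) = √(2·9.81·3.68) = 8.50 m/s.
With constant cross-section the crest speed equals v; applying Bernoulli from the surface up to the crest, P_top = P_atm − ½ρv² − ρg·h_top.
P_top = 100600 − ½·811·8.50² − 811·9.81·3.88 = 40500 Pa. So P_gauge = P_top − P_atm = -60100 Pa.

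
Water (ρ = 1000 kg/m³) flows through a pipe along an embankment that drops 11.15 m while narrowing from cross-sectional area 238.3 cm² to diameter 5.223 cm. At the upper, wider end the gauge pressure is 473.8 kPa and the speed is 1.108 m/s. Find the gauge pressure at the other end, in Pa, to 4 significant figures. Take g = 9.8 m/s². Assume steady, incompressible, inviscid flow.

Continuity gives A₁v₁ = A₂v₂, so v₂ = (238.3 cm²)/(21.43 cm²) × 1.108 m/s = 12.32 m/s.
Applying Bernoulli between the two ends and solving for P₂: P₂ = P₁ + ½ρ(v₁² − v₂²) − ρgΔh.
P₂ = 473800 + ½·1000·(1.108² − 12.32²) − 1000·9.8·(−11.15) = 473800 + (-75320) − (-109300) = 507700 Pa.

P₂ = 507700 Pa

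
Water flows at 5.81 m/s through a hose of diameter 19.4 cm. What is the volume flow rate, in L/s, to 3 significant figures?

Q = A·v = 0.0296 m² × 5.81 m/s = 0.172 m³/s.
Converting: 0.172 m³/s × 1000 = 172 L/s.

172 L/s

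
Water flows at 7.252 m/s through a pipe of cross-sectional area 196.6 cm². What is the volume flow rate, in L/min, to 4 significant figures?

Q = A·v = 0.01966 m² × 7.252 m/s = 0.1426 m³/s.
Converting: 0.1426 m³/s × 60000 = 8554 L/min.

Q ≈ 8554 L/min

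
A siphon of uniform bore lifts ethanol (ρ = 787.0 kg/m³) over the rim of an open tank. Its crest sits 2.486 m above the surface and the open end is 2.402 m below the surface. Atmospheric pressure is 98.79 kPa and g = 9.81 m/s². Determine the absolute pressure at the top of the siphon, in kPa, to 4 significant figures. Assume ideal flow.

P_top ≈ 61.05 kPa

Bernoulli surface→outlet gives ½v² = g·h_out, so v = √(2·9.81·2.402) = 6.865 m/s.
The bore is uniform, so the speed at the crest is the same v. Bernoulli surface→crest: P_atm = P_top + ½ρv² + ρg·h_top.
P_top = 98790 − ½·787.0·6.865² − 787.0·9.81·2.486 = 61050 Pa.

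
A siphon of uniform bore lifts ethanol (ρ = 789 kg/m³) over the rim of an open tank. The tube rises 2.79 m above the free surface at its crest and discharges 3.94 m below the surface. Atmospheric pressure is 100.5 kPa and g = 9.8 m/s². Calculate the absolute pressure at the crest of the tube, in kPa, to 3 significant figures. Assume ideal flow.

P_top ≈ 48.5 kPa

Bernoulli surface→outlet gives ½v² = g·h_out, so v = √(2·9.8·3.94) = 8.79 m/s.
The bore is uniform, so the speed at the crest is the same v. Bernoulli surface→crest: P_atm = P_top + ½ρv² + ρg·h_top.
P_top = 100500 − ½·789·8.79² − 789·9.8·2.79 = 48500 Pa.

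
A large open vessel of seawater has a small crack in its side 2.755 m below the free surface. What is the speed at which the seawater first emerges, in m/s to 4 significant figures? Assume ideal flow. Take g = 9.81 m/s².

Bernoulli from surface to hole (P equal, v_surface ≈ 0): v = √(2gh) = √(2×9.81×2.755) = 7.352 m/s.

7.352 m/s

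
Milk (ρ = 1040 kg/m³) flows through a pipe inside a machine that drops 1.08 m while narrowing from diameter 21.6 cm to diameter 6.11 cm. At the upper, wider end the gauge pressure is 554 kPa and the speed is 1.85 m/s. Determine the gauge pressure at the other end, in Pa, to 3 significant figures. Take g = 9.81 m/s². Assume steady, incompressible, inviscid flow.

Continuity gives A₁v₁ = A₂v₂, so v₂ = (366 cm²)/(29.3 cm²) × 1.85 m/s = 23.1 m/s.
Bernoulli: P₁ + ½ρv₁² + ρg h₁ = P₂ + ½ρv₂² + ρg h₂, so P₂ = P₁ + ½ρ(v₁² − v₂²) − ρg(h₂ − h₁).
P₂ = 554000 + ½·1040·(1.85² − 23.1²) − 1040·9.81·(−1.08) = 554000 + (-276000) − (-11000) = 289000 Pa.

289000 Pa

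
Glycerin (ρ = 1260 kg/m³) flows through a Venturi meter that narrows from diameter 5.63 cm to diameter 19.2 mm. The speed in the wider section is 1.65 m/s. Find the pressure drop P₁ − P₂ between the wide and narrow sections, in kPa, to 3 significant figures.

Continuity gives A₁v₁ = A₂v₂, so v₂ = (24.9 cm²)/(2.90 cm²) × 1.65 m/s = 14.2 m/s.
Along the horizontal streamline, P + ½ρv² is constant.
P₁ − P₂ = ½·1260·(14.2² − 1.65²) = ½·1260·199 = 125000 Pa.

ΔP = 125 kPa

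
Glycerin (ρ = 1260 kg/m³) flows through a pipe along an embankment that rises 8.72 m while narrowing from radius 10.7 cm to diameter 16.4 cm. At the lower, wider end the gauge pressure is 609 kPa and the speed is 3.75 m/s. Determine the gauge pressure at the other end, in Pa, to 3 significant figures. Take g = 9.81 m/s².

P₂ = 484000 Pa

Continuity gives A₁v₁ = A₂v₂, so v₂ = (360 cm²)/(211 cm²) × 3.75 m/s = 6.39 m/s.
Applying Bernoulli between the two ends and solving for P₂: P₂ = P₁ + ½ρ(v₁² − v₂²) − ρgΔh.
P₂ = 609000 + ½·1260·(3.75² − 6.39²) − 1260·9.81·(+8.72) = 609000 + (-16800) − (108000) = 484000 Pa.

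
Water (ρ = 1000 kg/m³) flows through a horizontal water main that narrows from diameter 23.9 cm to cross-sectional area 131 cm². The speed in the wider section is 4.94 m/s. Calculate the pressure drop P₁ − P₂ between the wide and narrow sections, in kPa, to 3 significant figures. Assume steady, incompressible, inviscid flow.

ΔP ≈ 131 kPa

By continuity, v₂ = v₁·A₁/A₂ = 4.94·(449/131) = 16.9 m/s.
Along the horizontal streamline, P + ½ρv² is constant.
P₁ − P₂ = ½·1000·(16.9² − 4.94²) = ½·1000·262 = 131000 Pa.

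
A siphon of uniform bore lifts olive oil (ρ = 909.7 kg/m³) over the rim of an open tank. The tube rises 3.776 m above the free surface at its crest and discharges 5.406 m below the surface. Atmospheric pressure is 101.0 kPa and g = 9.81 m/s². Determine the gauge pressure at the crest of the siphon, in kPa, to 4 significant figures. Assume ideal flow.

-81.94 kPa

Bernoulli surface→outlet gives ½v² = g·h_out, so v = √(2·9.81·5.406) = 10.30 m/s.
With constant cross-section the crest speed equals v; applying Bernoulli from the surface up to the crest, P_top = P_atm − ½ρv² − ρg·h_top.
P_top = 101000 − ½·909.7·10.30² − 909.7·9.81·3.776 = 19060 Pa. So P_gauge = P_top − P_atm = -81940 Pa.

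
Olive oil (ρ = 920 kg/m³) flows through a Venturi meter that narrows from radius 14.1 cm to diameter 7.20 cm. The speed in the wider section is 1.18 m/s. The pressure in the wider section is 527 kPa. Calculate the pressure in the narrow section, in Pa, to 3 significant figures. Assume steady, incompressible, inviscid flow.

P₂ ≈ 377000 Pa

Continuity gives A₁v₁ = A₂v₂, so v₂ = (625 cm²)/(40.7 cm²) × 1.18 m/s = 18.1 m/s.
Along the horizontal streamline, P + ½ρv² is constant.
P₂ = P₁ − ½ρ(v₂² − v₁²) = 527000 − ½·920·(18.1² − 1.18²) = 527000 − 150000 = 377000 Pa.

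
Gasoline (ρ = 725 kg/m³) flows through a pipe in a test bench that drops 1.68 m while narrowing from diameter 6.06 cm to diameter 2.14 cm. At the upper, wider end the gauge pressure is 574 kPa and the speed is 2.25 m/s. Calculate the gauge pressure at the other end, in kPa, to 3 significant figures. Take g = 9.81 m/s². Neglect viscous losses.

P₂ ≈ 470 kPa

Continuity gives A₁v₁ = A₂v₂, so v₂ = (28.8 cm²)/(3.60 cm²) × 2.25 m/s = 18.0 m/s.
Applying Bernoulli between the two ends and solving for P₂: P₂ = P₁ + ½ρ(v₁² − v₂²) − ρgΔh.
P₂ = 574000 + ½·725·(2.25² − 18.0²) − 725·9.81·(−1.68) = 574000 + (-116000) − (-11900) = 470000 Pa.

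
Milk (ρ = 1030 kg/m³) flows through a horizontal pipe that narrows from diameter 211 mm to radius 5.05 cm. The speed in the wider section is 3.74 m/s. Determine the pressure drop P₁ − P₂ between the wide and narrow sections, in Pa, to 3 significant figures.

130000 Pa

The volume flow rate is constant, so v₂ = (A₁/A₂)v₁ = (350/80.1)·3.74 = 16.3 m/s.
Bernoulli (h₁ = h₂): P₁ − P₂ = ½ρ(v₂² − v₁²).
P₁ − P₂ = ½·1030·(16.3² − 3.74²) = ½·1030·252 = 130000 Pa.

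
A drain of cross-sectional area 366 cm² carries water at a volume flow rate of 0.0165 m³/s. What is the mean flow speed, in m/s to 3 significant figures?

v ≈ 0.451 m/s

Q = 0.0165 m³/s = 0.0165 m³/s.
v = Q/A = 0.0165 / 0.0366 = 0.451 m/s.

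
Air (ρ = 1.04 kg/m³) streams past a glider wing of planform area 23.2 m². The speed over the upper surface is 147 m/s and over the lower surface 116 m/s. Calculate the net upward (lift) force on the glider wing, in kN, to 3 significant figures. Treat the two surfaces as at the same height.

F ≈ 98.4 kN

The faster flow above has the lower pressure; Bernoulli (same height) gives ΔP = ½ρ(v_up² − v_low²).
ΔP = ½·1.04·(147² − 116²) = 4240 Pa.
Lift = ΔP · A = 4240 × 23.2 = 98400 N.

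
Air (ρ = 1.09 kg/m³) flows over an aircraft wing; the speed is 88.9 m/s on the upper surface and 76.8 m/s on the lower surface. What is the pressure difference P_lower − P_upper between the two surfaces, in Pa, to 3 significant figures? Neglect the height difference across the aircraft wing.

The pressure is lower where the speed is higher: ΔP = ½ρ(v_up² − v_low²).
ΔP = ½·1.09·(88.9² − 76.8²) = 1090 Pa.

ΔP = 1090 Pa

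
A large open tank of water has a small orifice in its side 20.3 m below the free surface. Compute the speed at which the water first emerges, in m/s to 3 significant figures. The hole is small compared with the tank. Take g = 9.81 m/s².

With the surface at rest and both surface and jet at atmospheric pressure, Bernoulli gives ρg h = ½ρv², so v = √(2gh) = √(2·9.81·20.3) = 20.0 m/s.

v ≈ 20.0 m/s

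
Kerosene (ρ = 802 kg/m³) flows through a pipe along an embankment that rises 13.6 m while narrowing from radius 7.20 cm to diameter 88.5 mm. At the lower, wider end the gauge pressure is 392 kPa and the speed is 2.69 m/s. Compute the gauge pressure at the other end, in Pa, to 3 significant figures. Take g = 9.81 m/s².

P₂ ≈ 268000 Pa

Mass conservation (A₁v₁ = A₂v₂) gives v₂ = 2.69 × 163/61.5 = 7.12 m/s.
Applying Bernoulli between the two ends and solving for P₂: P₂ = P₁ + ½ρ(v₁² − v₂²) − ρgΔh.
P₂ = 392000 + ½·802·(2.69² − 7.12²) − 802·9.81·(+13.6) = 392000 + (-17400) − (107000) = 268000 Pa.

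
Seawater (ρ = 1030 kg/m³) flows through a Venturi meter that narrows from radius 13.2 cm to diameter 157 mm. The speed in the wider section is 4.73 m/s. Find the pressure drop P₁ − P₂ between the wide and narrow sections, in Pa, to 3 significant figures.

80600 Pa

By continuity, v₂ = v₁·A₁/A₂ = 4.73·(547/194) = 13.4 m/s.
Bernoulli (h₁ = h₂): P₁ − P₂ = ½ρ(v₂² − v₁²).
P₁ − P₂ = ½·1030·(13.4² − 4.73²) = ½·1030·156 = 80600 Pa.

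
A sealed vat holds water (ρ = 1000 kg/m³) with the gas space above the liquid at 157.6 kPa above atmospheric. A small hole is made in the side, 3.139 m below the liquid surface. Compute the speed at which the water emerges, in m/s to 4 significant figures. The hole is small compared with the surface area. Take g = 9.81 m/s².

Take point 1 at the surface (v₁ ≈ 0) and point 2 at the hole (at atmospheric pressure). Bernoulli: P₁ + ρg h = P_atm + ½ρv₂².
With P₁ − P_atm = 157600 Pa, v₂ = √(2gh + 2ΔP/ρ) = √(2·9.81·3.139 + 2·157600/1000) = 19.41 m/s.

19.41 m/s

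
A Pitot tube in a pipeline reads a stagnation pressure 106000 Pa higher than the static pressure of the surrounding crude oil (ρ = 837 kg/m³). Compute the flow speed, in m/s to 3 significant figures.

Bernoulli between the free stream and the stagnation point: ½ρv² = P_stag − P_static.
v = √(2ΔP/ρ) = √(2·106000/837) = 15.9 m/s.

15.9 m/s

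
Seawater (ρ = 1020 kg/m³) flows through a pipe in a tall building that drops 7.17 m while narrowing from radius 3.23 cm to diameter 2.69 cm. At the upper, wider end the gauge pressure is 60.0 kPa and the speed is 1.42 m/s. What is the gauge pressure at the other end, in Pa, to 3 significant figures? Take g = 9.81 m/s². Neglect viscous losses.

P₂ ≈ 98600 Pa

By continuity, v₂ = v₁·A₁/A₂ = 1.42·(32.8/5.68) = 8.19 m/s.
Energy conservation along the streamline gives P₂ = P₁ − ½ρ(v₂² − v₁²) − ρg(h₂ − h₁).
P₂ = 60000 + ½·1020·(1.42² − 8.19²) − 1020·9.81·(−7.17) = 60000 + (-33200) − (-71700) = 98600 Pa.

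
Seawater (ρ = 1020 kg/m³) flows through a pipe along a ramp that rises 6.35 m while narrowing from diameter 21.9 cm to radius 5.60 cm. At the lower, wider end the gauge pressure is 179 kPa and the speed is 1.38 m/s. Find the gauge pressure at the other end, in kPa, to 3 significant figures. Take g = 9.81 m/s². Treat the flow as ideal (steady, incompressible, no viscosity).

Mass conservation (A₁v₁ = A₂v₂) gives v₂ = 1.38 × 377/98.5 = 5.28 m/s.
Bernoulli: P₁ + ½ρv₁² + ρg h₁ = P₂ + ½ρv₂² + ρg h₂, so P₂ = P₁ + ½ρ(v₁² − v₂²) − ρg(h₂ − h₁).
P₂ = 179000 + ½·1020·(1.38² − 5.28²) − 1020·9.81·(+6.35) = 179000 + (-13200) − (63500) = 102000 Pa.

102 kPa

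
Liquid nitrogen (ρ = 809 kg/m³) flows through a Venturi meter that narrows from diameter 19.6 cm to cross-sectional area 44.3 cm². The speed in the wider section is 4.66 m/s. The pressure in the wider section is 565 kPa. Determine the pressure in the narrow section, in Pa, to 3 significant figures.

166000 Pa

By continuity, v₂ = v₁·A₁/A₂ = 4.66·(302/44.3) = 31.7 m/s.
The pipe is horizontal, so Bernoulli reduces to P₁ + ½ρv₁² = P₂ + ½ρv₂².
P₂ = P₁ − ½ρ(v₂² − v₁²) = 565000 − ½·809·(31.7² − 4.66²) = 565000 − 399000 = 166000 Pa.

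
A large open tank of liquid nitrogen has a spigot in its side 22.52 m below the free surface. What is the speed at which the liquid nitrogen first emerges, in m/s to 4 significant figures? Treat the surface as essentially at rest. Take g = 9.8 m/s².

Bernoulli from surface to hole (P equal, v_surface ≈ 0): v = √(2gh) = √(2×9.8×22.52) = 21.01 m/s.

21.01 m/s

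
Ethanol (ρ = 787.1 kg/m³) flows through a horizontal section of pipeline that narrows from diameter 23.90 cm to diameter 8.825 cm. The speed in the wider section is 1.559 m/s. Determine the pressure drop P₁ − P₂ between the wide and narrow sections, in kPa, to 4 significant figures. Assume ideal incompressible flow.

ΔP ≈ 50.50 kPa

By continuity, v₂ = v₁·A₁/A₂ = 1.559·(448.6/61.17) = 11.43 m/s.
Bernoulli (h₁ = h₂): P₁ − P₂ = ½ρ(v₂² − v₁²).
P₁ − P₂ = ½·787.1·(11.43² − 1.559²) = ½·787.1·128.3 = 50500 Pa.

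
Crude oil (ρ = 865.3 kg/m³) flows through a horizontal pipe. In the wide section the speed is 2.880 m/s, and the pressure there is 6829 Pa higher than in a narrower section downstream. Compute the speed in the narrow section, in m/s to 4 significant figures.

With h₁ = h₂, rearranging Bernoulli gives v₂ = √(v₁² + 2ΔP/ρ).
v₂ = √(2.880² + 2·6829/865.3) = √(8.294 + 15.78) = 4.907 m/s.

4.907 m/s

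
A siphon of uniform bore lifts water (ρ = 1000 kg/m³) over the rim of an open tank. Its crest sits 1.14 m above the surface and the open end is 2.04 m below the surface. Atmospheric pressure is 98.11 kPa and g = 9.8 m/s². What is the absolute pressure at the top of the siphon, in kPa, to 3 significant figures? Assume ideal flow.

P_top = 66.9 kPa

Bernoulli surface→outlet gives ½v² = g·h_out, so v = √(2·9.8·2.04) = 6.32 m/s.
Continuity keeps v the same throughout the tube; from surface to crest, P_atm + 0 = P_top + ½ρv² + ρg·h_top.
P_top = 98110 − ½·1000·6.32² − 1000·9.8·1.14 = 66900 Pa.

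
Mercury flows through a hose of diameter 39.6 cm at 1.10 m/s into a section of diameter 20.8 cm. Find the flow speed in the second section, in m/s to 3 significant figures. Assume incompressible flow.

By continuity, v₂ = v₁·A₁/A₂ = 1.10·(1230/340) = 3.99 m/s.

v₂ ≈ 3.99 m/s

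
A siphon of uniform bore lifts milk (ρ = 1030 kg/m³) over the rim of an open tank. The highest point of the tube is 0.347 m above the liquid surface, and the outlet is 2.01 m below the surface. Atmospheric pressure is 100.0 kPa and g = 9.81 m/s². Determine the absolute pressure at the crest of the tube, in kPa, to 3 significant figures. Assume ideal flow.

76.2 kPa

From the surface to the outlet (both open to atmosphere, surface at rest): v = √(2g·h_out) = √(2·9.81·2.01) = 6.28 m/s.
With constant cross-section the crest speed equals v; applying Bernoulli from the surface up to the crest, P_top = P_atm − ½ρv² − ρg·h_top.
P_top = 100000 − ½·1030·6.28² − 1030·9.81·0.347 = 76200 Pa.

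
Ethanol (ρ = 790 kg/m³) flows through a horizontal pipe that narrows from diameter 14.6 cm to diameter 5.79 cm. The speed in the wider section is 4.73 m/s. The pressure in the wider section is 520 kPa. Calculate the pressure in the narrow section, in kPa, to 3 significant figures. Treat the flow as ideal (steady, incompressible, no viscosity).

P₂ ≈ 172 kPa

The volume flow rate is constant, so v₂ = (A₁/A₂)v₁ = (167/26.3)·4.73 = 30.1 m/s.
With no height change, Bernoulli's equation is P₁ + ½ρv₁² = P₂ + ½ρv₂².
P₂ = P₁ − ½ρ(v₂² − v₁²) = 520000 − ½·790·(30.1² − 4.73²) = 520000 − 348000 = 172000 Pa.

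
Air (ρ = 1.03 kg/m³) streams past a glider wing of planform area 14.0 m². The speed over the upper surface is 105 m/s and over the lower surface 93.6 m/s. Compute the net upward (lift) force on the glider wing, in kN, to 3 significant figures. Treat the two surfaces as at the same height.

F ≈ 16.3 kN

With equal heights on the two surfaces, Bernoulli gives P_lower − P_upper = ½ρ(v_upper² − v_lower²).
ΔP = ½·1.03·(105² − 93.6²) = 1170 Pa.
Lift = ΔP · A = 1170 × 14.0 = 16300 N.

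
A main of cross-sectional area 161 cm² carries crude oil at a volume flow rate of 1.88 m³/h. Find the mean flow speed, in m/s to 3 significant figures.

0.0324 m/s

Q = 1.88 m³/h = 0.000522 m³/s.
v = Q/A = 0.000522 / 0.0161 = 0.0324 m/s.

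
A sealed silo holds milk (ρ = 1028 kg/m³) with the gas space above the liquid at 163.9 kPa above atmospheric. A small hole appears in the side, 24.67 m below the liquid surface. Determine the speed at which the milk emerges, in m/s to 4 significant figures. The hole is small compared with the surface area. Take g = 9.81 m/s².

Take point 1 at the surface (v₁ ≈ 0) and point 2 at the hole (at atmospheric pressure). Bernoulli: P₁ + ρg h = P_atm + ½ρv₂².
With P₁ − P_atm = 163900 Pa, v₂ = √(2gh + 2ΔP/ρ) = √(2·9.81·24.67 + 2·163900/1028) = 28.34 m/s.

v ≈ 28.34 m/s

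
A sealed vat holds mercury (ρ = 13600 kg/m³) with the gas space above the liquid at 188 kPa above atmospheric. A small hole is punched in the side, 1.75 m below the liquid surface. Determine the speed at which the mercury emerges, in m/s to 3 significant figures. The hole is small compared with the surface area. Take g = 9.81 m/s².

v ≈ 7.87 m/s

Take point 1 at the surface (v₁ ≈ 0) and point 2 at the hole (at atmospheric pressure). Bernoulli: P₁ + ρg h = P_atm + ½ρv₂².
With P₁ − P_atm = 188000 Pa, v₂ = √(2gh + 2ΔP/ρ) = √(2·9.81·1.75 + 2·188000/13600) = 7.87 m/s.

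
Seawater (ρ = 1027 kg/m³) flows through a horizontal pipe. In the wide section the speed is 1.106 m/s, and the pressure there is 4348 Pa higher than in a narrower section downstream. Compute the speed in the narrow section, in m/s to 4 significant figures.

With h₁ = h₂, rearranging Bernoulli gives v₂ = √(v₁² + 2ΔP/ρ).
v₂ = √(1.106² + 2·4348/1027) = √(1.223 + 8.467) = 3.113 m/s.

v₂ ≈ 3.113 m/s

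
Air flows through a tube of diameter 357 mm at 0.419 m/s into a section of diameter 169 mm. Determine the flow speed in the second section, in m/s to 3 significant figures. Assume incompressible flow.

v₂ = 1.87 m/s

The volume flow rate is constant, so v₂ = (A₁/A₂)v₁ = (1000/224)·0.419 = 1.87 m/s.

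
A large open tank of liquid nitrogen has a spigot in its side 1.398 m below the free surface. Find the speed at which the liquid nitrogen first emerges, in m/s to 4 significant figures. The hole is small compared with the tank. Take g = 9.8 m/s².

v ≈ 5.235 m/s

Bernoulli from surface to hole (P equal, v_surface ≈ 0): v = √(2gh) = √(2×9.8×1.398) = 5.235 m/s.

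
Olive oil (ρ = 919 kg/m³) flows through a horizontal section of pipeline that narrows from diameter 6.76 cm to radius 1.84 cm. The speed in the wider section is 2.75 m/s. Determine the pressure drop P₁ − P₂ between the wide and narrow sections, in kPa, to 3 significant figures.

ΔP ≈ 36.1 kPa

Continuity gives A₁v₁ = A₂v₂, so v₂ = (35.9 cm²)/(10.6 cm²) × 2.75 m/s = 9.28 m/s.
Along the horizontal streamline, P + ½ρv² is constant.
P₁ − P₂ = ½·919·(9.28² − 2.75²) = ½·919·78.5 = 36100 Pa.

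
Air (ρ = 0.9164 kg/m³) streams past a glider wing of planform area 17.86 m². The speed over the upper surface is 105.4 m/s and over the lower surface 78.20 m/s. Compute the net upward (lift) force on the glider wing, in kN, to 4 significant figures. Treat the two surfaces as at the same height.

With equal heights on the two surfaces, Bernoulli gives P_lower − P_upper = ½ρ(v_upper² − v_lower²).
ΔP = ½·0.9164·(105.4² − 78.20²) = 2288 Pa.
Lift = ΔP · A = 2288 × 17.86 = 40870 N.

F = 40.87 kN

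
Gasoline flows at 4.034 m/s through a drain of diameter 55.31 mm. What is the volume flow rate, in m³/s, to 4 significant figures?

Q = A·v = 0.002403 m² × 4.034 m/s = 0.009692 m³/s.

Q ≈ 0.009692 m³/s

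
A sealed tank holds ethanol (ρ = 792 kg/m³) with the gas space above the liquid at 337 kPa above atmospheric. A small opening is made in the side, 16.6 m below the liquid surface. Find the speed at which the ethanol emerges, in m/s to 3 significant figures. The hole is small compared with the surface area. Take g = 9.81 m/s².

v ≈ 34.3 m/s

Take point 1 at the surface (v₁ ≈ 0) and point 2 at the hole (at atmospheric pressure). Bernoulli: P₁ + ρg h = P_atm + ½ρv₂².
With P₁ − P_atm = 337000 Pa, v₂ = √(2gh + 2ΔP/ρ) = √(2·9.81·16.6 + 2·337000/792) = 34.3 m/s.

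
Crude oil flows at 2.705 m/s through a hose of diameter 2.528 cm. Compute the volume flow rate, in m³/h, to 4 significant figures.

Q ≈ 4.888 m³/h

Q = A·v = 0.0005019 m² × 2.705 m/s = 0.001358 m³/s.
Converting: 0.001358 m³/s × 3600 = 4.888 m³/h.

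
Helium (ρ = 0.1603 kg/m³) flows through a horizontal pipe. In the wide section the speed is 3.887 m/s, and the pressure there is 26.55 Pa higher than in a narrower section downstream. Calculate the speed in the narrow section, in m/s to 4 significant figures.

Along the level pipe P + ½ρv² is conserved, hence v₂² = v₁² + 2(P₁ − P₂)/ρ.
v₂ = √(3.887² + 2·26.55/0.1603) = √(15.11 + 331.3) = 18.61 m/s.

18.61 m/s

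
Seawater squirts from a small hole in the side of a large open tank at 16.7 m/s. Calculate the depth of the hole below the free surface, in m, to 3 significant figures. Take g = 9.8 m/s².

Torricelli: v = √(2gh), so h = v²/(2g).
h = 16.7²/(2·9.8) = 279/19.60 = 14.2 m.

h ≈ 14.2 m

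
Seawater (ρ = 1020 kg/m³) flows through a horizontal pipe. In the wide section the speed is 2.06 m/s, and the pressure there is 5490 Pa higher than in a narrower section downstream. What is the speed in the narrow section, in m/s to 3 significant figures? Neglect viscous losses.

v₂ = 3.87 m/s

With h₁ = h₂, rearranging Bernoulli gives v₂ = √(v₁² + 2ΔP/ρ).
v₂ = √(2.06² + 2·5490/1020) = √(4.24 + 10.8) = 3.87 m/s.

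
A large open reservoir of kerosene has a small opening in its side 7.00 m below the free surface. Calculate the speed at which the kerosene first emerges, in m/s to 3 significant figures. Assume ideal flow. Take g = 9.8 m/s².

v ≈ 11.7 m/s

The surface is effectively still and both ends are open, so ½v² = gh and v = √(2·9.8·7.00) = 11.7 m/s.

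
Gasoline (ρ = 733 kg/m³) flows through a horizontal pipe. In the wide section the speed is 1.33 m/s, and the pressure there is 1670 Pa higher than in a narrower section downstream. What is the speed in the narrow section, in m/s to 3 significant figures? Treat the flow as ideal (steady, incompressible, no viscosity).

Horizontal Bernoulli: P₁ + ½ρv₁² = P₂ + ½ρv₂², so v₂² = v₁² + 2(P₁ − P₂)/ρ.
v₂ = √(1.33² + 2·1670/733) = √(1.77 + 4.56) = 2.52 m/s.

2.52 m/s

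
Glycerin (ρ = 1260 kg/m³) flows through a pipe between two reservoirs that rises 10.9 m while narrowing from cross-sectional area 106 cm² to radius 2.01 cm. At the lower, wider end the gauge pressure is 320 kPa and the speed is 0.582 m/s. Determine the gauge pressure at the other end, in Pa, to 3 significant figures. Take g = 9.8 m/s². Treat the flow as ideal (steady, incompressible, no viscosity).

P₂ ≈ 171000 Pa

Continuity gives A₁v₁ = A₂v₂, so v₂ = (106 cm²)/(12.7 cm²) × 0.582 m/s = 4.86 m/s.
Applying Bernoulli between the two ends and solving for P₂: P₂ = P₁ + ½ρ(v₁² − v₂²) − ρgΔh.
P₂ = 320000 + ½·1260·(0.582² − 4.86²) − 1260·9.8·(+10.9) = 320000 + (-14700) − (135000) = 171000 Pa.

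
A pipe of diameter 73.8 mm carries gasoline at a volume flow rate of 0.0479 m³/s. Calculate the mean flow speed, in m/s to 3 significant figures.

v = 11.2 m/s

Q = 0.0479 m³/s = 0.0479 m³/s.
v = Q/A = 0.0479 / 0.00428 = 11.2 m/s.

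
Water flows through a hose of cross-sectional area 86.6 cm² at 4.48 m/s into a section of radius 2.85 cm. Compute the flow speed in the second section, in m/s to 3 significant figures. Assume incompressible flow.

The volume flow rate is constant, so v₂ = (A₁/A₂)v₁ = (86.6/25.5)·4.48 = 15.2 m/s.

15.2 m/s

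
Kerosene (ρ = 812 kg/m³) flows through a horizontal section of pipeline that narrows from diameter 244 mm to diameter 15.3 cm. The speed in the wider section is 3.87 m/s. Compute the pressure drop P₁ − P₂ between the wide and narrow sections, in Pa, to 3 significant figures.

ΔP ≈ 33300 Pa

Mass conservation (A₁v₁ = A₂v₂) gives v₂ = 3.87 × 468/184 = 9.84 m/s.
With no height change, Bernoulli's equation is P₁ + ½ρv₁² = P₂ + ½ρv₂².
P₁ − P₂ = ½·812·(9.84² − 3.87²) = ½·812·81.9 = 33300 Pa.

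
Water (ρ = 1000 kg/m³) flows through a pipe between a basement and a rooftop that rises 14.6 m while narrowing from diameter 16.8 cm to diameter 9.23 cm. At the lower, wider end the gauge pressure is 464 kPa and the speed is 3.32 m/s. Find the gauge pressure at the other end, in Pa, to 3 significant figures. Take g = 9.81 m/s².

266000 Pa

Continuity gives A₁v₁ = A₂v₂, so v₂ = (222 cm²)/(66.9 cm²) × 3.32 m/s = 11.0 m/s.
Applying Bernoulli between the two ends and solving for P₂: P₂ = P₁ + ½ρ(v₁² − v₂²) − ρgΔh.
P₂ = 464000 + ½·1000·(3.32² − 11.0²) − 1000·9.81·(+14.6) = 464000 + (-55000) − (143000) = 266000 Pa.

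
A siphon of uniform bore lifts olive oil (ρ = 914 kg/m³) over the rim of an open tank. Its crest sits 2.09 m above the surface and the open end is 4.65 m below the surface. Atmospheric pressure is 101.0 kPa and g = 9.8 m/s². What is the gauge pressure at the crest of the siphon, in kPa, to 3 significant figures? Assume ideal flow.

P_gauge ≈ -60.4 kPa

From the surface to the outlet (both open to atmosphere, surface at rest): v = √(2g·h_out) = √(2·9.8·4.65) = 9.55 m/s.
Continuity keeps v the same throughout the tube; from surface to crest, P_atm + 0 = P_top + ½ρv² + ρg·h_top.
P_top = 101000 − ½·914·9.55² − 914·9.8·2.09 = 40600 Pa. So P_gauge = P_top − P_atm = -60400 Pa.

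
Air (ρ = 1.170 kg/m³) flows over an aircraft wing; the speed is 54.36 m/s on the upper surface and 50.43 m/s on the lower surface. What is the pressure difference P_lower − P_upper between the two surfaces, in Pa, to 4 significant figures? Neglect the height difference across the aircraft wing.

Bernoulli (same height): P_lower − P_upper = ½ρ(v_upper² − v_lower²).
ΔP = ½·1.170·(54.36² − 50.43²) = 240.9 Pa.

ΔP ≈ 240.9 Pa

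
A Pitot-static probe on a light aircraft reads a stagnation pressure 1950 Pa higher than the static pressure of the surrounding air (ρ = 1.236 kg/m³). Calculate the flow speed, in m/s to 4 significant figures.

56.17 m/s

Bernoulli between the free stream and the stagnation point: ½ρv² = P_stag − P_static.
v = √(2ΔP/ρ) = √(2·1950/1.236) = 56.17 m/s.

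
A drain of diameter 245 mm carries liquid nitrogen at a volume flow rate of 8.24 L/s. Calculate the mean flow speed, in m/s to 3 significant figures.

Q = 8.24 L/s = 0.00824 m³/s.
v = Q/A = 0.00824 / 0.0471 = 0.175 m/s.

v ≈ 0.175 m/s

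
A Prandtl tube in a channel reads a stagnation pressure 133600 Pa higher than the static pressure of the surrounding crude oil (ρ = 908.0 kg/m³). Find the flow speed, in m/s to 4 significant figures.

v = 17.15 m/s

At the stagnation point the flow is brought to rest, so Bernoulli gives P_stag − P_static = ½ρv².
v = √(2ΔP/ρ) = √(2·133600/908.0) = 17.15 m/s.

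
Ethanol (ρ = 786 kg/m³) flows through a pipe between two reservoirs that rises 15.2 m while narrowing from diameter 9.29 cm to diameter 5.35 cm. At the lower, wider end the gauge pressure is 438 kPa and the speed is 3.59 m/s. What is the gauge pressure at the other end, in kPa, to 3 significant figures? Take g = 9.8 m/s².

P₂ ≈ 280 kPa

The volume flow rate is constant, so v₂ = (A₁/A₂)v₁ = (67.8/22.5)·3.59 = 10.8 m/s.
Applying Bernoulli between the two ends and solving for P₂: P₂ = P₁ + ½ρ(v₁² − v₂²) − ρgΔh.
P₂ = 438000 + ½·786·(3.59² − 10.8²) − 786·9.8·(+15.2) = 438000 + (-41000) − (117000) = 280000 Pa.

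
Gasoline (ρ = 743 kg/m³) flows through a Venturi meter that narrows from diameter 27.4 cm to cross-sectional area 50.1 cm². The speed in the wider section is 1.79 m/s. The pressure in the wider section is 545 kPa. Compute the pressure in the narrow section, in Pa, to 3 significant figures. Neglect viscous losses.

P₂ ≈ 381000 Pa

By continuity, v₂ = v₁·A₁/A₂ = 1.79·(590/50.1) = 21.1 m/s.
The pipe is horizontal, so Bernoulli reduces to P₁ + ½ρv₁² = P₂ + ½ρv₂².
P₂ = P₁ − ½ρ(v₂² − v₁²) = 545000 − ½·743·(21.1² − 1.79²) = 545000 − 164000 = 381000 Pa.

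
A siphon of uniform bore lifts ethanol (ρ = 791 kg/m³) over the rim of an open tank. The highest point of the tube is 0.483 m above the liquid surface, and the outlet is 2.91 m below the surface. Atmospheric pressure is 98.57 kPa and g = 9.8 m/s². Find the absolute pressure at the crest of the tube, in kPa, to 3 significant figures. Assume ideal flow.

72.3 kPa

Bernoulli surface→outlet gives ½v² = g·h_out, so v = √(2·9.8·2.91) = 7.55 m/s.
With constant cross-section the crest speed equals v; applying Bernoulli from the surface up to the crest, P_top = P_atm − ½ρv² − ρg·h_top.
P_top = 98570 − ½·791·7.55² − 791·9.8·0.483 = 72300 Pa.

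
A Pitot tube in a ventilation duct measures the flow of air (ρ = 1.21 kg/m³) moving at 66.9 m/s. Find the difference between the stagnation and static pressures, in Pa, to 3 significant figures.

Bernoulli between the free stream and the stagnation point: ½ρv² = P_stag − P_static.
ΔP = ½·1.21·66.9² = 2710 Pa.

2710 Pa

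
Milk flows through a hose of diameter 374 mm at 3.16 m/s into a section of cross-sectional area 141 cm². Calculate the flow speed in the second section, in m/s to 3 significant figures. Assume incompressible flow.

v₂ ≈ 24.6 m/s

By continuity, v₂ = v₁·A₁/A₂ = 3.16·(1100/141) = 24.6 m/s.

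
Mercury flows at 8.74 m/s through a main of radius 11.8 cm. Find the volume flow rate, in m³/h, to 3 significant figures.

Q = A·v = 0.0437 m² × 8.74 m/s = 0.382 m³/s.
Converting: 0.382 m³/s × 3600 = 1380 m³/h.

1380 m³/h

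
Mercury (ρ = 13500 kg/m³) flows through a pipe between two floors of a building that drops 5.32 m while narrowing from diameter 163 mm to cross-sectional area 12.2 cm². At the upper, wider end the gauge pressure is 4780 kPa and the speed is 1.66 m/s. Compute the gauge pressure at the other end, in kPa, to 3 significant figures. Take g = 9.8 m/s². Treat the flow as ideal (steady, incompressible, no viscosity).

P₂ ≈ 60.8 kPa

The volume flow rate is constant, so v₂ = (A₁/A₂)v₁ = (209/12.2)·1.66 = 28.4 m/s.
Energy conservation along the streamline gives P₂ = P₁ − ½ρ(v₂² − v₁²) − ρg(h₂ − h₁).
P₂ = 4780000 + ½·13500·(1.66² − 28.4²) − 13500·9.8·(−5.32) = 4780000 + (-5420000) − (-704000) = 60800 Pa.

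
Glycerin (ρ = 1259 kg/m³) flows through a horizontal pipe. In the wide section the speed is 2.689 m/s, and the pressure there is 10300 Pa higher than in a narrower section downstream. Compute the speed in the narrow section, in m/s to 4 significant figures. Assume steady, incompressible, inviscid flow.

4.857 m/s

With h₁ = h₂, rearranging Bernoulli gives v₂ = √(v₁² + 2ΔP/ρ).
v₂ = √(2.689² + 2·10300/1259) = √(7.231 + 16.36) = 4.857 m/s.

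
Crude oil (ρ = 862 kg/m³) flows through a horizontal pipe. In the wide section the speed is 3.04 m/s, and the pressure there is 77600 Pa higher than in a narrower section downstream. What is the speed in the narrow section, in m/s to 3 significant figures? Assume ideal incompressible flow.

Along the level pipe P + ½ρv² is conserved, hence v₂² = v₁² + 2(P₁ − P₂)/ρ.
v₂ = √(3.04² + 2·77600/862) = √(9.24 + 180) = 13.8 m/s.

v₂ = 13.8 m/s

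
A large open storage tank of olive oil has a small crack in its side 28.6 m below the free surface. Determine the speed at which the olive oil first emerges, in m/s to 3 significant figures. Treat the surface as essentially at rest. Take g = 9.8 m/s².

v ≈ 23.7 m/s

Torricelli's result v = √(2gh) gives v = √(2·9.8·28.6) = 23.7 m/s.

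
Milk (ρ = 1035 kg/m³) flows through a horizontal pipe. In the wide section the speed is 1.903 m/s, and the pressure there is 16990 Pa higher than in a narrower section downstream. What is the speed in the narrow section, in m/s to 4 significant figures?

Along the level pipe P + ½ρv² is conserved, hence v₂² = v₁² + 2(P₁ − P₂)/ρ.
v₂ = √(1.903² + 2·16990/1035) = √(3.621 + 32.83) = 6.038 m/s.

6.038 m/s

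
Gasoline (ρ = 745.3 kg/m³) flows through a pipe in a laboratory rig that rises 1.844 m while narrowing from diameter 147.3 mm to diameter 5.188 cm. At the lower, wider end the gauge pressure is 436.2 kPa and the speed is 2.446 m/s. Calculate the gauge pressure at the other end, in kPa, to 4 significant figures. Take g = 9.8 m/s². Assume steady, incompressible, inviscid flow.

P₂ = 280.1 kPa

Mass conservation (A₁v₁ = A₂v₂) gives v₂ = 2.446 × 170.4/21.14 = 19.72 m/s.
Energy conservation along the streamline gives P₂ = P₁ − ½ρ(v₂² − v₁²) − ρg(h₂ − h₁).
P₂ = 436200 + ½·745.3·(2.446² − 19.72²) − 745.3·9.8·(+1.844) = 436200 + (-142700) − (13470) = 280100 Pa.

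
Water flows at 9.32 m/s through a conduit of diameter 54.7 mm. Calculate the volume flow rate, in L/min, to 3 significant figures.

Q = A·v = 0.00235 m² × 9.32 m/s = 0.0219 m³/s.
Converting: 0.0219 m³/s × 60000 = 1310 L/min.

Q ≈ 1310 L/min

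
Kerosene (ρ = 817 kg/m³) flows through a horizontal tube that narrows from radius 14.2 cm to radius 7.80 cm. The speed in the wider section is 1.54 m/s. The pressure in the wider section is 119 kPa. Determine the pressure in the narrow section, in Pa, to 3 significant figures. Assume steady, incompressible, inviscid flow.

109000 Pa

The volume flow rate is constant, so v₂ = (A₁/A₂)v₁ = (633/191)·1.54 = 5.10 m/s.
Bernoulli (h₁ = h₂): P₁ − P₂ = ½ρ(v₂² − v₁²).
P₂ = P₁ − ½ρ(v₂² − v₁²) = 119000 − ½·817·(5.10² − 1.54²) = 119000 − 9670 = 109000 Pa.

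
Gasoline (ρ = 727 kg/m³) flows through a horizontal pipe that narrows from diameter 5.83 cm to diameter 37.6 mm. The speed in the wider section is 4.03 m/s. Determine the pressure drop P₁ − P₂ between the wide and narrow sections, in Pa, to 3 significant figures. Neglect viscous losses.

The volume flow rate is constant, so v₂ = (A₁/A₂)v₁ = (26.7/11.1)·4.03 = 9.69 m/s.
With no height change, Bernoulli's equation is P₁ + ½ρv₁² = P₂ + ½ρv₂².
P₁ − P₂ = ½·727·(9.69² − 4.03²) = ½·727·77.6 = 28200 Pa.

ΔP = 28200 Pa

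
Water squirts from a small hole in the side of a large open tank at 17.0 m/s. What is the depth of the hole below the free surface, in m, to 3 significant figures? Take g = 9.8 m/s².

For a small hole in a large open tank, ½v² = gh, giving h = v²/(2g).
h = 17.0²/(2·9.8) = 289/19.60 = 14.7 m.

h ≈ 14.7 m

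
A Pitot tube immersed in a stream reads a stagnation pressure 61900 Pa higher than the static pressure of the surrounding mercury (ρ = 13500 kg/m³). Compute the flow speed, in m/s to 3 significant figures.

At the stagnation point the flow is brought to rest, so Bernoulli gives P_stag − P_static = ½ρv².
v = √(2ΔP/ρ) = √(2·61900/13500) = 3.03 m/s.

v ≈ 3.03 m/s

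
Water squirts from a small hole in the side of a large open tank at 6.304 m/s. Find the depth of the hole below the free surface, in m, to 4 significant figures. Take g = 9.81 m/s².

Inverting v = √(2gh) gives h = v² / 2g.
h = 6.304²/(2·9.81) = 39.74/19.62 = 2.026 m.

h ≈ 2.026 m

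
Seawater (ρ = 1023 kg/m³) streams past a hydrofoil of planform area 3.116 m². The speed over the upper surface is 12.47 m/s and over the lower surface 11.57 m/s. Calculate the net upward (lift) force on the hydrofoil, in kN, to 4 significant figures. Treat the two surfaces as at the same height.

F = 34.48 kN

With equal heights on the two surfaces, Bernoulli gives P_lower − P_upper = ½ρ(v_upper² − v_lower²).
ΔP = ½·1023·(12.47² − 11.57²) = 11070 Pa.
Lift = ΔP · A = 11070 × 3.116 = 34480 N.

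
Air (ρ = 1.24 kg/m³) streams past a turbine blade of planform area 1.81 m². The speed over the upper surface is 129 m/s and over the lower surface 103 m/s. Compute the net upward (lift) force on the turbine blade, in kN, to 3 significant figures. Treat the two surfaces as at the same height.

6.77 kN

With equal heights on the two surfaces, Bernoulli gives P_lower − P_upper = ½ρ(v_upper² − v_lower²).
ΔP = ½·1.24·(129² − 103²) = 3740 Pa.
Lift = ΔP · A = 3740 × 1.81 = 6770 N.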